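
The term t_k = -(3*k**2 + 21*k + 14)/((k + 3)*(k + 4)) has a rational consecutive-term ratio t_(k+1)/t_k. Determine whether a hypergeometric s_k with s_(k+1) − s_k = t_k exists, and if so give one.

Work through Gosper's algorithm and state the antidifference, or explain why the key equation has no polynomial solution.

s_k = k*(-9*k - 5)/(3*(k + 3))

The ratio is (k + 3)*(21*k + 3*(k + 1)**2 + 35)/((k + 5)*(3*k**2 + 21*k + 14)).
Factor: A=k + 3; B=k + 5; C=k**2 + 7*k + 14/3.
f must satisfy (k + 3)·f(k+1) − (k + 4)·f(k) = k**2 + 7*k + 14/3.
From deg A=1, deg B=1, deg C=2: d=2.
A polynomial solution: f(k) = k*(9*k + 5)/9.
So s_k = (B(k−1)f/C)·t_k = (k*(k + 4)*(9*k + 5)/(3*(3*k**2 + 21*k + 14)))·t_k = k*(-9*k - 5)/(3*(k + 3)).
s_(k+1) − s_k = (-3*k**2 - 21*k - 14)/(k**2 + 7*k + 12) = t_k.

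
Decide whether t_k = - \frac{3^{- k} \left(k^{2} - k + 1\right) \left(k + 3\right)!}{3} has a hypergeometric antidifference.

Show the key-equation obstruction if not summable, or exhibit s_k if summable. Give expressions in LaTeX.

Yes. s_k = - 3^{- k} \left(k - 3\right) \left(k + 3\right)!.

t_(k+1)/t_k = -(k + 4)*(k - (k + 1)**2)/(3*k**2 - 3*k + 3).
Normal form (A,B,C) = (k/3 + 4/3, 1, k**2 - k + 1).
Set up (k/3 + 4/3)·f(k+1) − (1)·f(k) − (k**2 - k + 1) = 0.
Degrees (1,0,2) ⇒ d ≤ 1.
Match coefficients ⇒ f(k) = 3*(k - 3).
Certificate R = B(k−1)f/C = 3*(k - 3)/(k**2 - k + 1) gives s_k = -(k - 3)*factorial(k + 3)/3**k.
Check: Δs_k = -(k**2 - k + 1)*factorial(k + 3)/(3*3**k). ✓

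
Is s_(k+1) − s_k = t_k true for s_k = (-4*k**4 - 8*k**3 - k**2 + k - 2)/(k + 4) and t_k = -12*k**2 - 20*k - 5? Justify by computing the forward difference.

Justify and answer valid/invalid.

Invalid: residual 6*(4*k**3 + 32*k**2 + 44*k + 9)/(k**2 + 9*k + 20) ≠ 0.

s_(k+1) = (k - 4*(k + 1)**4 - 8*(k + 1)**3 - (k + 1)**2 - 1)/(k + 5)
s_(k+1) − s_k = (-12*k**4 - 104*k**3 - 233*k**2 - 181*k - 46)/(k**2 + 9*k + 20)
(s_(k+1) − s_k) − t_k = 6*(4*k**3 + 32*k**2 + 44*k + 9)/(k**2 + 9*k + 20)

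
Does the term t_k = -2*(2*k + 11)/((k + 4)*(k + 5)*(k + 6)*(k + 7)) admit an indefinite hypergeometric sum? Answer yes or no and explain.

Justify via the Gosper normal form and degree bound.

Yes. s_k = k*(-k - 10)/(12*(k**2 + 10*k + 24)).

Compute t_(k+1)/t_k: get (k + 4)*(2*k + 13)/((k + 8)*(2*k + 11)).
So A=k + 4 and B=k + 8, with C=k + 11/2.
Key eq: (k + 4)·f(k+1) = (k + 7)·f(k) + (k + 11/2).
d = 3 from the (1,1,1) case.
A polynomial solution: f(k) = k*(k + 5)*(k + 10)/48.
So s_k = (B(k−1)f/C)·t_k = (k*(k + 5)*(k + 7)*(k + 10)/(24*(2*k + 11)))·t_k = k*(-k - 10)/(12*(k**2 + 10*k + 24)).
s_(k+1) − s_k = 2*(-2*k - 11)/(k**4 + 22*k**3 + 179*k**2 + 638*k + 840) = t_k.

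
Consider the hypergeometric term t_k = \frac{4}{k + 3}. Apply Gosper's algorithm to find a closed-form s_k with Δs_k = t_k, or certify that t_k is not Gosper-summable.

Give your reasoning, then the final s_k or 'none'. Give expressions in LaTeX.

none (Gosper's algorithm certifies no s_k)

The ratio is (k + 3)/(k + 4).
So A=k + 3 and B=k + 4, with C=1.
f must satisfy (k + 3)·f(k+1) − (k + 3)·f(k) = 1.
Degrees (1,1,0) ⇒ d ≤ 0.
f = c0 ⇒ A·f(k+1) − B(k−1)·f(k) − C = -1. The system {-1 = 0} is inconsistent; no antidifference.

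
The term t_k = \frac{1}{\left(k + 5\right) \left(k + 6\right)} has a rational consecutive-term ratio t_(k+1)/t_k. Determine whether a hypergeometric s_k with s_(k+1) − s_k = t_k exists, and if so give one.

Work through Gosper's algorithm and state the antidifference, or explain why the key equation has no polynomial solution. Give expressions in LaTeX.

Step 1: r(k) = (k + 5)/(k + 7).
Take A(k)=k + 5, B(k)=k + 7, C(k)=1.
Set up (k + 5)·f(k+1) − (k + 6)·f(k) − (1) = 0.
From deg A=1, deg B=1, deg C=0: d=1.
Match coefficients ⇒ f(k) = k/5.
Get s_k = R·t_k = k/(5*(k + 5)) with R(k) = B(k−1)f(k)/C(k) = k*(k + 6)/5.
Check: Δs_k = 1/(k**2 + 11*k + 30). ✓

s_k = \frac{k}{5 \left(k + 5\right)}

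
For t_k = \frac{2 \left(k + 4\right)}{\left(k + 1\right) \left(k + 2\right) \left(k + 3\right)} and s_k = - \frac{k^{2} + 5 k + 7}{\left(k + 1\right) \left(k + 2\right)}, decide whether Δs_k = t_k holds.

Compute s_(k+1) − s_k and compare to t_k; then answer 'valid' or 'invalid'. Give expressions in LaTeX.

s_(k+1) = (-5*k - (k + 1)**2 - 12)/((k + 2)*(k + 3))
s_(k+1) − s_k = 2*(k + 4)/(k**3 + 6*k**2 + 11*k + 6)
(s_(k+1) − s_k) − t_k = 0

valid (s_(k+1) − s_k reduces to t_k)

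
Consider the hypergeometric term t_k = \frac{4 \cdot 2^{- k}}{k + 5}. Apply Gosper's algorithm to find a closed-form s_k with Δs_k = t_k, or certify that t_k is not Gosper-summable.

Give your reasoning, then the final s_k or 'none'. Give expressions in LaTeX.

r(k) = (k + 5)/(2*(k + 6)) after simplifying.
Factor: A=k/2 + 5/2; B=k + 6; C=1.
Solve (k/2 + 5/2)·f(k+1) − (k + 5)·f(k) = 1.
deg f ≤ -1 (via 1,1,0).
Negative degree bound (-1): no f exists, t_k not Gosper-summable.

none (Gosper's algorithm certifies no s_k)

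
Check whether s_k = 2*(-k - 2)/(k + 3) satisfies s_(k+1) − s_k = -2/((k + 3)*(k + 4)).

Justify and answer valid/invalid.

s_(k+1) = 2*(-k - 3)/(k + 4)
s_(k+1) − s_k = -2/(k**2 + 7*k + 12)
(s_(k+1) − s_k) − t_k = 0

valid; difference matches t_k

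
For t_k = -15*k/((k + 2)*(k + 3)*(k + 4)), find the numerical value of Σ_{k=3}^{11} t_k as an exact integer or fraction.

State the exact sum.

Step 1: r(k) = (k + 1)*(k + 2)/(k*(k + 5)).
A = k + 2, B = k + 5, C = k.
f must satisfy (k + 2)·f(k+1) − (k + 4)·f(k) = k.
deg f ≤ 2 (via 1,1,1).
Match coefficients ⇒ f(k) = k*(k - 1)/6.
Then R = B(k−1)f/C = (k - 1)*(k + 4)/6, so s_k = R(k)·t_k = 5*k*(1 - k)/(2*(k + 2)*(k + 3)).
s_(k+1) − s_k = -15*k/(k**3 + 9*k**2 + 26*k + 24) = t_k.
Evaluate s at k=12 and k=3: -11/7 and -1/2; difference -15/14.

Σ = -15/14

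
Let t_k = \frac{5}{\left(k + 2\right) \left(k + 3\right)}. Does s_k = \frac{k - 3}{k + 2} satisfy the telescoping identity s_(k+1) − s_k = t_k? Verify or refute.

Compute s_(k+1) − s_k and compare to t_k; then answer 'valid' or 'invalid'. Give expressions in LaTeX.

valid; difference matches t_k

s_(k+1) = (k - 2)/(k + 3)
s_(k+1) − s_k = 5/(k**2 + 5*k + 6)
(s_(k+1) − s_k) − t_k = 0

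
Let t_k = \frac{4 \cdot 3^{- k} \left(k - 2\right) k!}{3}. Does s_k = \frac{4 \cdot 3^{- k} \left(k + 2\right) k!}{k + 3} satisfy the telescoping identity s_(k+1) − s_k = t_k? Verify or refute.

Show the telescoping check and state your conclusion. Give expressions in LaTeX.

s_(k+1) = 4*(k + 3)*factorial(k + 1)/(3*3**k*(k + 4))
s_(k+1) − s_k = 4*(k**3 + 4*k**2 - 3*k - 15)*factorial(k)/(3*3**k*(k + 3)*(k + 4))
(s_(k+1) − s_k) − t_k = -4*(k**2 + k - 9)*factorial(k)/(3*3**k*(k + 3)*(k + 4))

Invalid: residual - \frac{4 \cdot 3^{- k} \left(k^{2} + k - 9\right) k!}{3 \left(k + 3\right) \left(k + 4\right)} ≠ 0.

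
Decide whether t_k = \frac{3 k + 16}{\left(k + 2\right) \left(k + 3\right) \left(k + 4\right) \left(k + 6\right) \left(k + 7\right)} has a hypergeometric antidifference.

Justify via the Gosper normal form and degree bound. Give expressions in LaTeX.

r(k) = (k + 2)*(k + 6)*(3*k + 19)/((k + 5)*(k + 8)*(3*k + 16)) after simplifying.
Normal form (A,B,C) = (k + 2, k + 8, k**2 + 31*k/3 + 80/3).
Need (k + 2)·f(k+1) − (k + 7)·f(k) = k**2 + 31*k/3 + 80/3.
Degrees (1,1,2) ⇒ d ≤ 5.
Solving with deg f ≤ 5: f(k) = k*(k + 4)*(k + 5)*(k**2 + 11*k + 36)/108.
Certificate R = B(k−1)f/C = k*(k + 4)*(k + 7)*(k**2 + 11*k + 36)/(36*(3*k + 16)) gives s_k = k*(k**2 + 11*k + 36)/(36*(k**3 + 11*k**2 + 36*k + 36)).
Check: Δs_k = (3*k + 16)/(k**5 + 22*k**4 + 185*k**3 + 740*k**2 + 1404*k + 1008). ✓

Yes. s_k = \frac{k \left(k^{2} + 11 k + 36\right)}{36 \left(k^{3} + 11 k^{2} + 36 k + 36\right)}.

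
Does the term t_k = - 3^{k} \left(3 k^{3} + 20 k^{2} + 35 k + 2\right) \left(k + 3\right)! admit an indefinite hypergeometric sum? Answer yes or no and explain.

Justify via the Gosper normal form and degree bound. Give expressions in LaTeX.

Ratio r(k) = 3*(3*k**4 + 41*k**3 + 200*k**2 + 396*k + 240)/(3*k**3 + 20*k**2 + 35*k + 2).
A = 3*k + 12, B = 1, C = k**3 + 20*k**2/3 + 35*k/3 + 2/3.
f must satisfy (3*k + 12)·f(k+1) − (1)·f(k) = k**3 + 20*k**2/3 + 35*k/3 + 2/3.
d = 2 from the (1,0,3) case.
Coefficient equations give f(k) = (k - 1)*(k + 2)/3.
Certificate R = B(k−1)f/C = (k - 1)*(k + 2)/(3*k**3 + 20*k**2 + 35*k + 2) gives s_k = -3**k*(k - 1)*(k + 2)*factorial(k + 3).
Verify: -3**k*(3*k**3 + 20*k**2 + 35*k + 2)*factorial(k + 3) matches t_k.

Yes. s_k = - 3^{k} \left(k - 1\right) \left(k + 2\right) \left(k + 3\right)!.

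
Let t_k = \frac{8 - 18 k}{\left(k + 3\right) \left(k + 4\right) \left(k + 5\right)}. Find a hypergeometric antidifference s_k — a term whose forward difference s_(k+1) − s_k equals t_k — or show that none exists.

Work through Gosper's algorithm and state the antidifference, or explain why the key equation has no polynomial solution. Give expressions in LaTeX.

Compute t_(k+1)/t_k: get (k + 3)*(9*k + 5)/((k + 6)*(9*k - 4)).
Take A(k)=k + 3, B(k)=k + 6, C(k)=k - 4/9.
Need (k + 3)·f(k+1) − (k + 5)·f(k) = k - 4/9.
From deg A=1, deg B=1, deg C=1: d=2.
Match coefficients ⇒ f(k) = k*(23*k - 55)/216.
Get s_k = R·t_k = -k*(23*k - 55)/(12*(k + 3)*(k + 4)) with R(k) = B(k−1)f(k)/C(k) = k*(k + 5)*(23*k - 55)/(24*(9*k - 4)).
Verify: 2*(4 - 9*k)/(k**3 + 12*k**2 + 47*k + 60) matches t_k.

s_k = - \frac{k \left(23 k - 55\right)}{12 \left(k + 3\right) \left(k + 4\right)}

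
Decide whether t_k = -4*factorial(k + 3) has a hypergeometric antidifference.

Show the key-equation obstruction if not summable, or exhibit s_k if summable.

No; the degree bound rules out any f.

The ratio is k + 4.
Take A(k)=k + 4, B(k)=1, C(k)=1.
Solve (k + 4)·f(k+1) − (1)·f(k) = 1.
Degrees (1,0,0) ⇒ d ≤ -1.
Bound -1 < 0, so the key equation has no polynomial solution.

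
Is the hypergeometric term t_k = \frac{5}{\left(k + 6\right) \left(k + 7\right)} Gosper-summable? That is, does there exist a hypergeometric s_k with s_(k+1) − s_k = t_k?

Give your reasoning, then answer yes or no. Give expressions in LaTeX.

Ratio r(k) = (k + 6)/(k + 8).
Take A(k)=k + 6, B(k)=k + 8, C(k)=1.
Solve (k + 6)·f(k+1) − (k + 7)·f(k) = 1.
Degrees (1,1,0) ⇒ d ≤ 1.
Match coefficients ⇒ f(k) = k/6.
Certificate R = B(k−1)f/C = k*(k + 7)/6 gives s_k = 5*k/(6*(k + 6)).
s_(k+1) − s_k = 5/(k**2 + 13*k + 42) = t_k.

Yes. s_k = \frac{5 k}{6 \left(k + 6\right)}.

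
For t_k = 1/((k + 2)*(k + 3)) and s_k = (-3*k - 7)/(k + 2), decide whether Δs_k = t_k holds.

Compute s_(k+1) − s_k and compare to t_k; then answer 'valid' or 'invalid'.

s_(k+1) = (-3*k - 10)/(k + 3)
s_(k+1) − s_k = 1/(k**2 + 5*k + 6)
(s_(k+1) − s_k) − t_k = 0

valid (s_(k+1) − s_k reduces to t_k)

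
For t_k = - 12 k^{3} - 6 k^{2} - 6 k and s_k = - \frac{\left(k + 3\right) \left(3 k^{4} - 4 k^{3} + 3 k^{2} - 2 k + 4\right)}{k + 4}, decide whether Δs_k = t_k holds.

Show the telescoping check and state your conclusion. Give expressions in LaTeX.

Invalid: residual \frac{9 k^{4} + 58 k^{3} + 27 k^{2} + 26 k - 4}{k^{2} + 9 k + 20} ≠ 0.

s_(k+1) = (-3*k**5 - 20*k**4 - 41*k**3 - 40*k**2 - 20*k - 16)/(k + 5)
s_(k+1) − s_k = (-12*k**5 - 105*k**4 - 242*k**3 - 147*k**2 - 94*k - 4)/(k**2 + 9*k + 20)
(s_(k+1) − s_k) − t_k = (9*k**4 + 58*k**3 + 27*k**2 + 26*k - 4)/(k**2 + 9*k + 20)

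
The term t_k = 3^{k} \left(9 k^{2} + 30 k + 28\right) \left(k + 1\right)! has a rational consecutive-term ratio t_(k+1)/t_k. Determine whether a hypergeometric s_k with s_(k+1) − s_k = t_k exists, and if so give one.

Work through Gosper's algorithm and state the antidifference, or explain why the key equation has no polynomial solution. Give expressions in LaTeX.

Ratio r(k) = 3*(9*k**3 + 66*k**2 + 163*k + 134)/(9*k**2 + 30*k + 28).
So A=3*k + 6 and B=1, with C=k**2 + 10*k/3 + 28/9.
Solve (3*k + 6)·f(k+1) − (1)·f(k) = k**2 + 10*k/3 + 28/9.
d = 1 from the (1,0,2) case.
Coefficient equations give f(k) = (3*k + 2)/9.
Certificate R = B(k−1)f/C = (3*k + 2)/(9*k**2 + 30*k + 28) gives s_k = 3**k*(3*k + 2)*factorial(k + 1).
Verify: 3**k*(9*k**2 + 30*k + 28)*factorial(k + 1) matches t_k.

s_k = 3^{k} \left(3 k + 2\right) \left(k + 1\right)!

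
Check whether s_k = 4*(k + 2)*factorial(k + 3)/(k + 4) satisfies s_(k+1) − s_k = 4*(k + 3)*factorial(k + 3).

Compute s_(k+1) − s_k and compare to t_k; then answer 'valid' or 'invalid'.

Invalid: residual -8*(k**2 + 7*k + 11)*factorial(k + 3)/((k + 4)*(k + 5)) ≠ 0.

s_(k+1) = 4*(k + 3)*factorial(k + 4)/(k + 5)
s_(k+1) − s_k = 4*(k**3 + 10*k**2 + 33*k + 38)*factorial(k + 3)/((k + 4)*(k + 5))
(s_(k+1) − s_k) − t_k = -8*(k**2 + 7*k + 11)*factorial(k + 3)/((k + 4)*(k + 5))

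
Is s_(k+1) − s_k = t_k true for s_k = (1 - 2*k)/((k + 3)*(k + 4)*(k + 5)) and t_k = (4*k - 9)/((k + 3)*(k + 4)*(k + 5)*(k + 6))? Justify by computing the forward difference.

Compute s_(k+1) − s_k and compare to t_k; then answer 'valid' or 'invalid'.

Valid: the claim telescopes to t_k.

s_(k+1) = (-2*k - 1)/((k + 4)*(k + 5)*(k + 6))
s_(k+1) − s_k = (4*k - 9)/(k**4 + 18*k**3 + 119*k**2 + 342*k + 360)
(s_(k+1) − s_k) − t_k = 0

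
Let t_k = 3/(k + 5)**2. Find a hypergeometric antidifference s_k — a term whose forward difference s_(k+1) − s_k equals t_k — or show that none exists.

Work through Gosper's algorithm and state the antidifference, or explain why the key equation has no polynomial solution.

no hypergeometric antidifference exists

Ratio r(k) = (k + 5)**2/(k + 6)**2.
A = k**2 + 10*k + 25, B = k**2 + 12*k + 36, C = 1.
Key eq: (k**2 + 10*k + 25)·f(k+1) = (k**2 + 10*k + 25)·f(k) + (1).
Bound: deg f ≤ 0.
Write f(k) = c0. Then LHS − RHS = -1, requiring -1 = 0: contradictory. No certificate.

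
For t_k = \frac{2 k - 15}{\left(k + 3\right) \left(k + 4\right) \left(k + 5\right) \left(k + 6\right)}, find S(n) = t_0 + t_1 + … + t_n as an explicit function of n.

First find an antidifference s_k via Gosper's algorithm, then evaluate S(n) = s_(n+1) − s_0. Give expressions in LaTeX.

Compute t_(k+1)/t_k: get (k + 3)*(2*k - 13)/((k + 7)*(2*k - 15)).
Factor: A=k + 3; B=k + 7; C=k - 15/2.
Key eq: (k + 3)·f(k+1) = (k + 6)·f(k) + (k - 15/2).
From deg A=1, deg B=1, deg C=1: d=3.
Match coefficients ⇒ f(k) = -k*(k**2 + 12*k + 62)/30.
So s_k = (B(k−1)f/C)·t_k = (-k*(k + 6)*(k**2 + 12*k + 62)/(15*(2*k - 15)))·t_k = k*(-k**2 - 12*k - 62)/(15*(k + 3)*(k + 4)*(k + 5)).
Verify: (2*k - 15)/(k**4 + 18*k**3 + 119*k**2 + 342*k + 360) matches t_k.
Σ_(k=0)^n t_k = s_(n+1) − s_(0) = ((-n**3 - 15*n**2 - 89*n - 75)/(15*(n**3 + 15*n**2 + 74*n + 120))) − (0), i.e. (-n**3 - 15*n**2 - 89*n - 75)/(15*(n**3 + 15*n**2 + 74*n + 120)).

S(n) = \frac{- n^{3} - 15 n^{2} - 89 n - 75}{15 \left(n^{3} + 15 n^{2} + 74 n + 120\right)}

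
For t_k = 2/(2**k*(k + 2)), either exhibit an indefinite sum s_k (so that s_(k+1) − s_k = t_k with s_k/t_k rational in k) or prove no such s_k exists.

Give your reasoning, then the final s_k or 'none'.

not Gosper-summable; s_k does not exist

t_(k+1)/t_k = (k + 2)/(2*(k + 3)).
Take A(k)=k/2 + 1, B(k)=k + 3, C(k)=1.
Set up (k/2 + 1)·f(k+1) − (k + 2)·f(k) − (1) = 0.
deg f ≤ -1 (via 1,1,0).
Bound -1 < 0, so the key equation has no polynomial solution.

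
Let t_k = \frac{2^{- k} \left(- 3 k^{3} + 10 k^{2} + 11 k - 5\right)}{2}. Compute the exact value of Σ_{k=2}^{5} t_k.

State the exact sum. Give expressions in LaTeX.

Compute t_(k+1)/t_k: get (3*k**3 - k**2 - 22*k - 13)/(2*(3*k**3 - 10*k**2 - 11*k + 5)).
Take A(k)=1/2, B(k)=1, C(k)=k**3 - 10*k**2/3 - 11*k/3 + 5/3.
Solve (1/2)·f(k+1) − (1)·f(k) = k**3 - 10*k**2/3 - 11*k/3 + 5/3.
deg f ≤ 3 (via 0,0,3).
Match coefficients ⇒ f(k) = -2*(3*k**3 - k**2 - 4*k + 3)/3.
R(k) = B(k−1)·f(k)/C(k) = -2*(3*k**3 - k**2 - 4*k + 3)/(3*k**3 - 10*k**2 - 11*k + 5); s_k = R·t_k = (3*k**3 - k**2 - 4*k + 3)/2**k.
s_(k+1) − s_k = (-3*k**3 + 10*k**2 + 11*k - 5)/(2*2**k) = t_k.
Telescoping: Σ = s_(6) − s_(2) = 591/64 − (15/4) = 351/64.

Σ = 351/64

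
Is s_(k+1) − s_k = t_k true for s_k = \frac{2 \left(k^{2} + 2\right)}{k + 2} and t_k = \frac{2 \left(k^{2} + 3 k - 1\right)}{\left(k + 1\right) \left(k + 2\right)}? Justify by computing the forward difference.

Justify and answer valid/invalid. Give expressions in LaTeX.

Invalid: residual \frac{6 \left(1 - k\right)}{k^{3} + 6 k^{2} + 11 k + 6} ≠ 0.

s_(k+1) = 2*((k + 1)**2 + 2)/(k + 3)
s_(k+1) − s_k = 2*k*(k + 5)/(k**2 + 5*k + 6)
(s_(k+1) − s_k) − t_k = 6*(1 - k)/(k**3 + 6*k**2 + 11*k + 6)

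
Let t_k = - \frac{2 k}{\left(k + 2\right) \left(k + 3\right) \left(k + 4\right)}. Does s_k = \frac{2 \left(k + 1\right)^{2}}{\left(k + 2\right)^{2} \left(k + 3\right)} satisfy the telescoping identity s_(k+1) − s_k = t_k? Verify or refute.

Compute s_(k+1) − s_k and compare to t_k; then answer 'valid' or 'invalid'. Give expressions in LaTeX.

Invalid: residual \frac{2 \left(2 k^{2} + 7 k + 4\right)}{k^{5} + 14 k^{4} + 77 k^{3} + 208 k^{2} + 276 k + 144} ≠ 0.

s_(k+1) = 2*(k + 2)**2/((k + 3)**2*(k + 4))
s_(k+1) − s_k = 2*(-(k + 1)**2*(k + 3)*(k + 4) + (k + 2)**4)/((k + 2)**2*(k + 3)**2*(k + 4))
(s_(k+1) − s_k) − t_k = 2*(2*k**2 + 7*k + 4)/(k**5 + 14*k**4 + 77*k**3 + 208*k**2 + 276*k + 144)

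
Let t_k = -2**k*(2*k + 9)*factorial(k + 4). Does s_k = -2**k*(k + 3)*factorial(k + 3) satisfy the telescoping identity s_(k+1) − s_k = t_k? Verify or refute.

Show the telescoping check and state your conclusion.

Invalid: residual 2**k*(2*k + 7)*factorial(k + 3) ≠ 0.

s_(k+1) = -2**(k + 1)*(k + 4)*factorial(k + 4)
s_(k+1) − s_k = -2**k*(2*k**2 + 15*k + 29)*factorial(k + 3)
(s_(k+1) − s_k) − t_k = 2**k*(2*k + 7)*factorial(k + 3)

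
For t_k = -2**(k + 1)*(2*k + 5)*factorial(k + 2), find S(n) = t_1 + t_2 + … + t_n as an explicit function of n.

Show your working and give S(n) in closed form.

t_(k+1)/t_k = 2*(k + 3)*(2*k + 7)/(2*k + 5).
Gosper form: A/B · C(k+1)/C(k) with A=2*k + 6, B=1, C=k + 5/2.
Need (2*k + 6)·f(k+1) − (1)·f(k) = k + 5/2.
deg f ≤ 0 (via 1,0,1).
Solving with deg f ≤ 0: f(k) = 1/2.
R(k) = B(k−1)·f(k)/C(k) = 1/(2*k + 5); s_k = R·t_k = -2**(k + 1)*factorial(k + 2).
Δs = -2**(k + 1)*(2*k + 5)*factorial(k + 2), as required.
Evaluate: s_(n+1) = -2**(n + 2)*factorial(n + 3); subtract s_(1) = -24 ⇒ S(n) = -4*2**n*factorial(n + 3) + 24.

S(n) = -4*2**n*factorial(n + 3) + 24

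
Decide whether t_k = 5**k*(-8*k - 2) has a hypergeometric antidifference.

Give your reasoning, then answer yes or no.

Yes. s_k = 2*5**k*(1 - k).

r(k) = 5*(4*k + 5)/(4*k + 1) after simplifying.
A = 5, B = 1, C = k + 1/4.
Solve (5)·f(k+1) − (1)·f(k) = k + 1/4.
d = 1 from the (0,0,1) case.
Solving with deg f ≤ 1: f(k) = (k - 1)/4.
Get s_k = R·t_k = 2*5**k*(1 - k) with R(k) = B(k−1)f(k)/C(k) = (k - 1)/(4*k + 1).
Verify: 5**k*(-8*k - 2) matches t_k.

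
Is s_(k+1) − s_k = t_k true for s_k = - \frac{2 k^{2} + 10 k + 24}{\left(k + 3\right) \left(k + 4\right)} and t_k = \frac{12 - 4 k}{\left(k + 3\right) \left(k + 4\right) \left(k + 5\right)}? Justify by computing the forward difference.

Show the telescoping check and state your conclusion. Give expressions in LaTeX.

s_(k+1) = 2*(-5*k - (k + 1)**2 - 17)/((k + 4)*(k + 5))
s_(k+1) − s_k = 4*(3 - k)/(k**3 + 12*k**2 + 47*k + 60)
(s_(k+1) − s_k) − t_k = 0

Valid — Δs_k = t_k.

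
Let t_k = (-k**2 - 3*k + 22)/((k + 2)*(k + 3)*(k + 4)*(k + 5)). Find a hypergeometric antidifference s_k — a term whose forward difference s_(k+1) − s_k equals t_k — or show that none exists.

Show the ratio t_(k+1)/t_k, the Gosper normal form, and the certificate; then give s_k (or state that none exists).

s_k = k*(k**2 + 15*k + 50)/(6*(k + 2)*(k + 3)*(k + 4))

t_(k+1)/t_k = (k + 2)*(3*k + (k + 1)**2 - 19)/((k + 6)*(k**2 + 3*k - 22)).
Factor: A=k + 2; B=k + 6; C=k**2 + 3*k - 22.
Key eq: (k + 2)·f(k+1) = (k + 5)·f(k) + (k**2 + 3*k - 22).
From deg A=1, deg B=1, deg C=2: d=3.
Coefficient equations give f(k) = -k*(k + 5)*(k + 10)/6.
Then R = B(k−1)f/C = -k*(k + 5)**2*(k + 10)/(6*(k**2 + 3*k - 22)), so s_k = R(k)·t_k = k*(k**2 + 15*k + 50)/(6*(k + 2)*(k + 3)*(k + 4)).
Check: Δs_k = (-k**2 - 3*k + 22)/(k**4 + 14*k**3 + 71*k**2 + 154*k + 120). ✓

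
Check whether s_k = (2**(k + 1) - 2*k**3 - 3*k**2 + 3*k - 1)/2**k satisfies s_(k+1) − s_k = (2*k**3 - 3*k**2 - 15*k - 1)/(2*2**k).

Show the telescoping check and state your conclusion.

Valid — Δs_k = t_k.

s_(k+1) = (4*2**k - 2*k**3 - 9*k**2 - 9*k - 3)/(2*2**k)
s_(k+1) − s_k = (2*k**3 - 3*k**2 - 15*k - 1)/(2*2**k)
(s_(k+1) − s_k) − t_k = 0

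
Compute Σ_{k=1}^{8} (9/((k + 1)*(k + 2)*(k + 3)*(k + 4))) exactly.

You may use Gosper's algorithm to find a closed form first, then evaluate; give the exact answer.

Σ = 27/220

Step 1: r(k) = (k + 1)/(k + 5).
Normal form (A,B,C) = (k + 1, k + 5, 1).
Set up (k + 1)·f(k+1) − (k + 4)·f(k) − (1) = 0.
From deg A=1, deg B=1, deg C=0: d=3.
Solve for f: f(k) = k*(k**2 + 6*k + 11)/18 (degree 3 ≤ 3).
So s_k = (B(k−1)f/C)·t_k = (k*(k + 4)*(k**2 + 6*k + 11)/18)·t_k = k*(k**2 + 6*k + 11)/(2*(k + 1)*(k + 2)*(k + 3)).
s_(k+1) − s_k = 9/(k**4 + 10*k**3 + 35*k**2 + 50*k + 24) = t_k.
Sum = s_(9) − s_(1); s_(9) = 219/440, s_(1) = 3/8 ⇒ 27/220.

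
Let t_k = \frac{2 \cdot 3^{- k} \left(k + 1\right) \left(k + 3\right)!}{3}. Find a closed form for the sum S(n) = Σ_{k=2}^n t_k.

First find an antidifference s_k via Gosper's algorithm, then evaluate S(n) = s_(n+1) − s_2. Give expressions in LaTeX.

S(n) = - \frac{80}{3} + \frac{2 \cdot 3^{- n} \left(n + 4\right)!}{3}

Step 1: r(k) = (k + 2)*(k + 4)/(3*(k + 1)).
So A=k/3 + 4/3 and B=1, with C=k + 1.
Set up (k/3 + 4/3)·f(k+1) − (1)·f(k) − (k + 1) = 0.
Degrees (1,0,1) ⇒ d ≤ 0.
A polynomial solution: f(k) = 3.
Then R = B(k−1)f/C = 3/(k + 1), so s_k = R(k)·t_k = 2*factorial(k + 3)/3**k.
Check: Δs_k = 2*(k + 1)*factorial(k + 3)/(3*3**k). ✓
s_(n+1) = 2*3**(-n - 1)*factorial(n + 4) and s_(2) = 80/3, so S(n) = -80/3 + 2*factorial(n + 4)/(3*3**n).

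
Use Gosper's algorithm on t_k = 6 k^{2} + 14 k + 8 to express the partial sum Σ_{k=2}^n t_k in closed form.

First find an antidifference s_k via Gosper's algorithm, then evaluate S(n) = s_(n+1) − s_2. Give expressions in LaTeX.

t_(k+1)/t_k = (3*k**2 + 13*k + 14)/(3*k**2 + 7*k + 4).
Normal form (A,B,C) = (1, 1, k**2 + 7*k/3 + 4/3).
Need (1)·f(k+1) − (1)·f(k) = k**2 + 7*k/3 + 4/3.
d = 3 from the (0,0,2) case.
Match coefficients ⇒ f(k) = k*(k + 1)**2/3.
Certificate R = B(k−1)f/C = k*(k + 1)/(3*k + 4) gives s_k = 2*k*(k**2 + 2*k + 1).
Verify: 6*k**2 + 14*k + 8 matches t_k.
Evaluate: s_(n+1) = 2*n**3 + 10*n**2 + 16*n + 8; subtract s_(2) = 36 ⇒ S(n) = 2*n**3 + 10*n**2 + 16*n - 28.

S(n) = 2 n^{3} + 10 n^{2} + 16 n - 28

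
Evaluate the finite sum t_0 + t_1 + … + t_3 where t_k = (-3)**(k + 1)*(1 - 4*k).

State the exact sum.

Σ = -732

r(k) = 3*(-4*k - 3)/(4*k - 1) after simplifying.
A = -3, B = 1, C = k - 1/4.
Solve (-3)·f(k+1) − (1)·f(k) = k - 1/4.
d = 1 from the (0,0,1) case.
Solve for f: f(k) = -(k - 1)/4 (degree 1 ≤ 1).
Certificate R = B(k−1)f/C = -(k - 1)/(4*k - 1) gives s_k = (-3)**(k + 1)*(k - 1).
Δs = (-3)**(k + 1)*(1 - 4*k), as required.
Σ_(k=0)^(3) t_k = s_(4) − s_(0) = -729 − (3) = -732.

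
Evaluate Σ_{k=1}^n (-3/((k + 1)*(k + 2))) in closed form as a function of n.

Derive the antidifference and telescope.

Ratio r(k) = (k + 1)/(k + 3).
So A=k + 1 and B=k + 3, with C=1.
Set up (k + 1)·f(k+1) − (k + 2)·f(k) − (1) = 0.
d = 1 from the (1,1,0) case.
Coefficient equations give f(k) = k.
Certificate R = B(k−1)f/C = k*(k + 2) gives s_k = -3*k/(k + 1).
Δs = -3/(k**2 + 3*k + 2), as required.
Telescope: S(n) = s_(n+1) − s_(1) = 3*(-n - 1)/(n + 2) − (-3/2) = -3*n/(2*n + 4).

S(n) = -3*n/(2*n + 4)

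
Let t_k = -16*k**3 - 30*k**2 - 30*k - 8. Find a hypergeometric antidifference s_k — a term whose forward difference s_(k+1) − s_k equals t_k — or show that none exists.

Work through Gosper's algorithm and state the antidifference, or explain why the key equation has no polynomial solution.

Step 1: r(k) = (8*k**3 + 39*k**2 + 69*k + 42)/(8*k**3 + 15*k**2 + 15*k + 4).
Factor: A=1; B=1; C=k**3 + 15*k**2/8 + 15*k/8 + 1/2.
Solve (1)·f(k+1) − (1)·f(k) = k**3 + 15*k**2/8 + 15*k/8 + 1/2.
Degrees (0,0,3) ⇒ d ≤ 4.
Solve for f: f(k) = k*(2*k**3 + k**2 + 2*k - 1)/8 (degree 4 ≤ 4).
Certificate R = B(k−1)f/C = k*(2*k**3 + k**2 + 2*k - 1)/(8*k**3 + 15*k**2 + 15*k + 4) gives s_k = 2*k*(-2*k**3 - k**2 - 2*k + 1).
s_(k+1) − s_k = -16*k**3 - 30*k**2 - 30*k - 8 = t_k.

s_k = 2*k*(-2*k**3 - k**2 - 2*k + 1)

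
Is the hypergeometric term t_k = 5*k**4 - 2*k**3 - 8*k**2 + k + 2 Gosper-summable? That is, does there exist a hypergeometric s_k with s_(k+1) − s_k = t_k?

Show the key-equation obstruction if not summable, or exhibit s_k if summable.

Yes. s_k = k**2*(k**3 - 3*k**2 + 4).

Step 1: r(k) = (5*k**4 + 18*k**3 + 16*k**2 - k - 2)/(5*k**4 - 2*k**3 - 8*k**2 + k + 2).
A = 1, B = 1, C = k**4 - 2*k**3/5 - 8*k**2/5 + k/5 + 2/5.
f must satisfy (1)·f(k+1) − (1)·f(k) = k**4 - 2*k**3/5 - 8*k**2/5 + k/5 + 2/5.
deg f ≤ 5 (via 0,0,4).
Solving with deg f ≤ 5: f(k) = k**2*(k - 2)**2*(k + 1)/5.
Certificate R = B(k−1)f/C = k**2*(k - 2)**2/(5*k**3 - 7*k**2 - k + 2) gives s_k = k**2*(k**3 - 3*k**2 + 4).
Verify: 5*k**4 - 2*k**3 - 8*k**2 + k + 2 matches t_k.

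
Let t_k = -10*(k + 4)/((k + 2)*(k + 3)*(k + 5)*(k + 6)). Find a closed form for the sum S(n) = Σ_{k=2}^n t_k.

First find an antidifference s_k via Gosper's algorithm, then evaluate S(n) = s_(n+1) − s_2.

t_(k+1)/t_k = (k + 2)*(k + 5)**2/((k + 4)**2*(k + 7)).
A = k + 2, B = k + 7, C = k**2 + 8*k + 16.
Solve (k + 2)·f(k+1) − (k + 6)·f(k) = k**2 + 8*k + 16.
Degrees (1,1,2) ⇒ d ≤ 4.
Solve for f: f(k) = k*(k + 3)*(k + 4)*(k + 7)/20 (degree 4 ≤ 4).
Then R = B(k−1)f/C = k*(k + 3)*(k + 6)*(k + 7)/(20*(k + 4)), so s_k = R(k)·t_k = k*(-k - 7)/(2*(k**2 + 7*k + 10)).
Check: Δs_k = 10*(-k - 4)/(k**4 + 16*k**3 + 91*k**2 + 216*k + 180). ✓
Σ_(k=2)^n t_k = s_(n+1) − s_(2) = ((-n**2 - 9*n - 8)/(2*(n**2 + 9*n + 18))) − (-9/28), i.e. 5*(-n**2 - 9*n + 10)/(28*(n**2 + 9*n + 18)).

S(n) = 5*(-n**2 - 9*n + 10)/(28*(n**2 + 9*n + 18))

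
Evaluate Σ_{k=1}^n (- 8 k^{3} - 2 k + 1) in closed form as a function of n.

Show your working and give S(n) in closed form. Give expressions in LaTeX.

S(n) = n^{2} \left(- 2 n^{2} - 4 n - 3\right)

r(k) = (2*k + 8*(k + 1)**3 + 1)/(8*k**3 + 2*k - 1) after simplifying.
Take A(k)=1, B(k)=1, C(k)=k**3 + k/4 - 1/8.
Need (1)·f(k+1) − (1)·f(k) = k**3 + k/4 - 1/8.
d = 4 from the (0,0,3) case.
Coefficient equations give f(k) = k*(2*k**3 - 4*k**2 + 3*k - 2)/8.
Certificate R = B(k−1)f/C = k*(2*k**3 - 4*k**2 + 3*k - 2)/(8*k**3 + 2*k - 1) gives s_k = k*(-2*k**3 + 4*k**2 - 3*k + 2).
Verify: -8*k**3 - 2*k + 1 matches t_k.
s_(n+1) = -2*n**4 - 4*n**3 - 3*n**2 + 1 and s_(1) = 1, so S(n) = n**2*(-2*n**2 - 4*n - 3).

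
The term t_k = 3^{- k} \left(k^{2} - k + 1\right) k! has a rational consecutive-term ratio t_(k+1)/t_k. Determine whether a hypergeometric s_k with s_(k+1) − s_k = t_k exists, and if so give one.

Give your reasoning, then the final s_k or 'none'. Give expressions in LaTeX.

r(k) = -(k + 1)*(k - (k + 1)**2)/(3*k**2 - 3*k + 3) after simplifying.
Normal form (A,B,C) = (k/3 + 1/3, 1, k**2 - k + 1).
Solve (k/3 + 1/3)·f(k+1) − (1)·f(k) = k**2 - k + 1.
Bound: deg f ≤ 1.
A polynomial solution: f(k) = 3*k.
So s_k = (B(k−1)f/C)·t_k = (3*k/(k**2 - k + 1))·t_k = 3**(1 - k)*k*factorial(k).
Check: Δs_k = (k**2 - k + 1)*factorial(k)/3**k. ✓

s_k = 3^{1 - k} k k!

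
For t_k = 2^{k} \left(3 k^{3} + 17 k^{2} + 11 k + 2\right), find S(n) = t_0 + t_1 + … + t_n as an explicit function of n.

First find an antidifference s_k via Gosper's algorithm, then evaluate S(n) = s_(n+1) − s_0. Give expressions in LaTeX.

Step 1: r(k) = 2*(3*k**3 + 26*k**2 + 54*k + 33)/(3*k**3 + 17*k**2 + 11*k + 2).
Take A(k)=2, B(k)=1, C(k)=k**3 + 17*k**2/3 + 11*k/3 + 2/3.
Set up (2)·f(k+1) − (1)·f(k) − (k**3 + 17*k**2/3 + 11*k/3 + 2/3) = 0.
Bound: deg f ≤ 3.
Match coefficients ⇒ f(k) = (3*k**3 - k**2 - 3*k + 4)/3.
Certificate R = B(k−1)f/C = (3*k**3 - k**2 - 3*k + 4)/(3*k**3 + 17*k**2 + 11*k + 2) gives s_k = 2**k*(3*k**3 - k**2 - 3*k + 4).
Verify: 2**k*(3*k**3 + 17*k**2 + 11*k + 2) matches t_k.
Σ_(k=0)^n t_k = s_(n+1) − s_(0) = (2**(n + 1)*(3*n**3 + 8*n**2 + 4*n + 3)) − (4), i.e. 6*2**n*n**3 + 16*2**n*n**2 + 8*2**n*n + 6*2**n - 4.

S(n) = 6 \cdot 2^{n} n^{3} + 16 \cdot 2^{n} n^{2} + 8 \cdot 2^{n} n + 6 \cdot 2^{n} - 4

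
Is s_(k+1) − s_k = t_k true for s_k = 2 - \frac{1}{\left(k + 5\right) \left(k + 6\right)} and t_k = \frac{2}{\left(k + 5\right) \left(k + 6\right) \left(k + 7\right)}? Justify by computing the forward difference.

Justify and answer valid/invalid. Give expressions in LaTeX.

s_(k+1) = 2 - 1/((k + 6)*(k + 7))
s_(k+1) − s_k = 2/(k**3 + 18*k**2 + 107*k + 210)
(s_(k+1) − s_k) − t_k = 0

Valid: the claim telescopes to t_k.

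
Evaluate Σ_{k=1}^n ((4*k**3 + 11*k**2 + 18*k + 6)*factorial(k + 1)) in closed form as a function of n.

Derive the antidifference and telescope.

S(n) = 4*n**4*factorial(n) + 19*n**3*factorial(n) + 32*n**2*factorial(n) + 23*n*factorial(n) + 6*factorial(n) - 6

The ratio is (4*k**4 + 31*k**3 + 98*k**2 + 143*k + 78)/(4*k**3 + 11*k**2 + 18*k + 6).
So A=k + 2 and B=1, with C=k**3 + 11*k**2/4 + 9*k/2 + 3/2.
Set up (k + 2)·f(k+1) − (1)·f(k) − (k**3 + 11*k**2/4 + 9*k/2 + 3/2) = 0.
deg f ≤ 2 (via 1,0,3).
Solve for f: f(k) = k*(4*k - 1)/4 (degree 2 ≤ 2).
Certificate R = B(k−1)f/C = k*(4*k - 1)/(4*k**3 + 11*k**2 + 18*k + 6) gives s_k = k*(4*k - 1)*factorial(k + 1).
s_(k+1) − s_k = (4*k**3 + 11*k**2 + 18*k + 6)*factorial(k + 1) = t_k.
Σ_(k=1)^n t_k = s_(n+1) − s_(1) = ((n + 1)*(4*n + 3)*factorial(n + 2)) − (6), i.e. 4*n**4*factorial(n) + 19*n**3*factorial(n) + 32*n**2*factorial(n) + 23*n*factorial(n) + 6*factorial(n) - 6.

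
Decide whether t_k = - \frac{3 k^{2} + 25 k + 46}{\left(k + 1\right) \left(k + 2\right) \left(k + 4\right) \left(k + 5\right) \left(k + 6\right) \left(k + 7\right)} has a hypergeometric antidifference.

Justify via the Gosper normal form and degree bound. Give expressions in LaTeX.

t_(k+1)/t_k = (k + 1)*(k + 4)*(25*k + 3*(k + 1)**2 + 71)/((k + 3)*(k + 8)*(3*k**2 + 25*k + 46)).
Factor: A=k + 1; B=k + 8; C=k**3 + 34*k**2/3 + 121*k/3 + 46.
Solve (k + 1)·f(k+1) − (k + 7)·f(k) = k**3 + 34*k**2/3 + 121*k/3 + 46.
Bound: deg f ≤ 6.
Coefficient equations give f(k) = k*(k + 2)*(k + 3)*(k + 5)*(k**2 + 11*k + 34)/72.
Get s_k = R·t_k = k*(-k**2 - 11*k - 34)/(24*(k**3 + 11*k**2 + 34*k + 24)) with R(k) = B(k−1)f(k)/C(k) = k*(k + 2)*(k + 5)*(k + 7)*(k**2 + 11*k + 34)/(24*(3*k**2 + 25*k + 46)).
Verify: (-3*k**2 - 25*k - 46)/(k**6 + 25*k**5 + 247*k**4 + 1219*k**3 + 3112*k**2 + 3796*k + 1680) matches t_k.

Yes. s_k = \frac{k \left(- k^{2} - 11 k - 34\right)}{24 \left(k^{3} + 11 k^{2} + 34 k + 24\right)}.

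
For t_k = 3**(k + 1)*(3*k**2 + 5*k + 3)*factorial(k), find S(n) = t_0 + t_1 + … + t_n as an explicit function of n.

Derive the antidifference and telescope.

Compute t_(k+1)/t_k: get 3*(3*k**3 + 14*k**2 + 22*k + 11)/(3*k**2 + 5*k + 3).
Gosper form: A/B · C(k+1)/C(k) with A=3*k + 3, B=1, C=k**2 + 5*k/3 + 1.
Solve (3*k + 3)·f(k+1) − (1)·f(k) = k**2 + 5*k/3 + 1.
Bound: deg f ≤ 1.
A polynomial solution: f(k) = k/3.
Get s_k = R·t_k = 3**(k + 1)*k*factorial(k) with R(k) = B(k−1)f(k)/C(k) = k/(3*k**2 + 5*k + 3).
s_(k+1) − s_k = 3**(k + 1)*(3*k**2 + 5*k + 3)*factorial(k) = t_k.
Evaluate: s_(n+1) = 3**(n + 2)*(n + 1)*factorial(n + 1); subtract s_(0) = 0 ⇒ S(n) = 3**(n + 2)*(n + 1)*factorial(n + 1).

S(n) = 3**(n + 2)*(n + 1)*factorial(n + 1)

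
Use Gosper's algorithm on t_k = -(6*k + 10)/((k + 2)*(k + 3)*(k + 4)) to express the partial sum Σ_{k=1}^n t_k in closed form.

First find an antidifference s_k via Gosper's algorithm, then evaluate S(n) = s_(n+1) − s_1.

S(n) = n*(-17*n - 47)/(12*(n**2 + 7*n + 12))

r(k) = (k + 2)*(3*k + 8)/((k + 5)*(3*k + 5)) after simplifying.
Normal form (A,B,C) = (k + 2, k + 5, k + 5/3).
Need (k + 2)·f(k+1) − (k + 4)·f(k) = k + 5/3.
deg f ≤ 2 (via 1,1,1).
Match coefficients ⇒ f(k) = k*(11*k + 19)/36.
Certificate R = B(k−1)f/C = k*(k + 4)*(11*k + 19)/(12*(3*k + 5)) gives s_k = -k*(11*k + 19)/(6*(k + 2)*(k + 3)).
s_(k+1) − s_k = 2*(-3*k - 5)/(k**3 + 9*k**2 + 26*k + 24) = t_k.
s_(n+1) = (-11*n**2 - 41*n - 30)/(6*(n**2 + 7*n + 12)) and s_(1) = -5/12, so S(n) = n*(-17*n - 47)/(12*(n**2 + 7*n + 12)).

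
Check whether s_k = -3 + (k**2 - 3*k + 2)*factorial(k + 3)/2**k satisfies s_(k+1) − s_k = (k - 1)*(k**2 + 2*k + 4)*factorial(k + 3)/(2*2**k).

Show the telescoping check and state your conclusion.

s_(k+1) = -2**(-k - 1)*(3*k - (k + 1)**2 + 1)*factorial(k + 4) - 3
s_(k+1) − s_k = (k - 1)*(k**2 + 2*k + 4)*factorial(k + 3)/(2*2**k)
(s_(k+1) − s_k) − t_k = 0

Valid — Δs_k = t_k.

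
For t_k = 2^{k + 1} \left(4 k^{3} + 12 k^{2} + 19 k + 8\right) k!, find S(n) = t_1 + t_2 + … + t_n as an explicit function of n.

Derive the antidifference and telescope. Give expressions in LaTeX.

Compute t_(k+1)/t_k: get 2*(4*k**4 + 28*k**3 + 79*k**2 + 98*k + 43)/(4*k**3 + 12*k**2 + 19*k + 8).
Take A(k)=2*k + 2, B(k)=1, C(k)=k**3 + 3*k**2 + 19*k/4 + 2.
Solve (2*k + 2)·f(k+1) − (1)·f(k) = k**3 + 3*k**2 + 19*k/4 + 2.
d = 2 from the (1,0,3) case.
A polynomial solution: f(k) = (2*k**2 + k + 2)/4.
Certificate R = B(k−1)f/C = (2*k**2 + k + 2)/(4*k**3 + 12*k**2 + 19*k + 8) gives s_k = 2**(k + 1)*(2*k**2 + k + 2)*factorial(k).
s_(k+1) − s_k = 2**(k + 1)*(4*k**3 + 12*k**2 + 19*k + 8)*factorial(k) = t_k.
Σ_(k=1)^n t_k = s_(n+1) − s_(1) = (2**(n + 2)*(2*n**2 + 5*n + 5)*factorial(n + 1)) − (20), i.e. 8*2**n*n**3*factorial(n) + 28*2**n*n**2*factorial(n) + 40*2**n*n*factorial(n) + 20*2**n*factorial(n) - 20.

S(n) = 8 \cdot 2^{n} n^{3} n! + 28 \cdot 2^{n} n^{2} n! + 40 \cdot 2^{n} n n! + 20 \cdot 2^{n} n! - 20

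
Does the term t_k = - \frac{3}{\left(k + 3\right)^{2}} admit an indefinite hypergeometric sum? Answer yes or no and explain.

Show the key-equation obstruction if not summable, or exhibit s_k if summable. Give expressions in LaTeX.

Compute t_(k+1)/t_k: get (k + 3)**2/(k + 4)**2.
Normal form (A,B,C) = (k**2 + 6*k + 9, k**2 + 8*k + 16, 1).
Key eq: (k**2 + 6*k + 9)·f(k+1) = (k**2 + 6*k + 9)·f(k) + (1).
Degrees (2,2,0) ⇒ d ≤ 0.
Put f(k) = c0: A·f(k+1) − B(k−1)·f(k) − C = -1; need -1 = 0 — inconsistent ⇒ no f, not summable.

No. Not Gosper-summable.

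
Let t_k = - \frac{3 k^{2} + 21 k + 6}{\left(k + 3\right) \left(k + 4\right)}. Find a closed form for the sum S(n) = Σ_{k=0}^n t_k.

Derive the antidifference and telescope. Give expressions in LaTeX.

S(n) = \frac{- 3 n^{2} - 5 n - 2}{n + 4}

The ratio is (k + 3)*(7*k + (k + 1)**2 + 9)/((k + 5)*(k**2 + 7*k + 2)).
A = k + 3, B = k + 5, C = k**2 + 7*k + 2.
Key eq: (k + 3)·f(k+1) = (k + 4)·f(k) + (k**2 + 7*k + 2).
Degrees (1,1,2) ⇒ d ≤ 2.
A polynomial solution: f(k) = k*(3*k - 1)/3.
Then R = B(k−1)f/C = k*(k + 4)*(3*k - 1)/(3*(k**2 + 7*k + 2)), so s_k = R(k)·t_k = k*(1 - 3*k)/(k + 3).
Verify: 3*(-k**2 - 7*k - 2)/(k**2 + 7*k + 12) matches t_k.
Σ_(k=0)^n t_k = s_(n+1) − s_(0) = ((-3*n**2 - 5*n - 2)/(n + 4)) − (0), i.e. (-3*n**2 - 5*n - 2)/(n + 4).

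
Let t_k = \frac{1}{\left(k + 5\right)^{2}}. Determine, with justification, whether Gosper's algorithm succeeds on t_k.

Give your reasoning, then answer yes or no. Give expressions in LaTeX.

Ratio r(k) = (k + 5)**2/(k + 6)**2.
A = k**2 + 10*k + 25, B = k**2 + 12*k + 36, C = 1.
Solve (k**2 + 10*k + 25)·f(k+1) − (k**2 + 10*k + 25)·f(k) = 1.
From deg A=2, deg B=2, deg C=0: d=0.
Write f(k) = c0. Then LHS − RHS = -1, requiring -1 = 0: contradictory. No certificate.

No. Not Gosper-summable.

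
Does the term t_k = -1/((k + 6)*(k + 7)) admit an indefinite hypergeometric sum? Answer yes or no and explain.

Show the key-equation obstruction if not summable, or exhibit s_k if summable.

Yes. s_k = -k/(6*k + 36).

The ratio is (k + 6)/(k + 8).
Normal form (A,B,C) = (k + 6, k + 8, 1).
Solve (k + 6)·f(k+1) − (k + 7)·f(k) = 1.
Bound: deg f ≤ 1.
Coefficient equations give f(k) = k/6.
So s_k = (B(k−1)f/C)·t_k = (k*(k + 7)/6)·t_k = -k/(6*k + 36).
Δs = -1/(k**2 + 13*k + 42), as required.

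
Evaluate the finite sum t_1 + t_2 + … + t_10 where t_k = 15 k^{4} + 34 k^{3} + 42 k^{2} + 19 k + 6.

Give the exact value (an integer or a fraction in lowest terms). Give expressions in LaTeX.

Σ = 500120

Compute t_(k+1)/t_k: get (15*k**4 + 94*k**3 + 234*k**2 + 265*k + 116)/(15*k**4 + 34*k**3 + 42*k**2 + 19*k + 6).
Take A(k)=1, B(k)=1, C(k)=k**4 + 34*k**3/15 + 14*k**2/5 + 19*k/15 + 2/5.
Solve (1)·f(k+1) − (1)·f(k) = k**4 + 34*k**3/15 + 14*k**2/5 + 19*k/15 + 2/5.
From deg A=0, deg B=0, deg C=4: d=5.
A polynomial solution: f(k) = k*(3*k**4 + k**3 + 2*k**2 - 3*k + 3)/15.
So s_k = (B(k−1)f/C)·t_k = (k*(3*k**4 + k**3 + 2*k**2 - 3*k + 3)/(15*k**4 + 34*k**3 + 42*k**2 + 19*k + 6))·t_k = k*(3*k**4 + k**3 + 2*k**2 - 3*k + 3).
Check: Δs_k = 15*k**4 + 34*k**3 + 42*k**2 + 19*k + 6. ✓
Σ_(k=1)^(10) t_k = s_(11) − s_(1) = 500126 − (6) = 500120.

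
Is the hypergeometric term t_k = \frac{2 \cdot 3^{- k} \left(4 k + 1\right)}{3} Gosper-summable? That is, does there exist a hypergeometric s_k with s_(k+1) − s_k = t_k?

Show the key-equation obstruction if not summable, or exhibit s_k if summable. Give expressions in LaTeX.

r(k) = (4*k + 5)/(3*(4*k + 1)) after simplifying.
Gosper form: A/B · C(k+1)/C(k) with A=1/3, B=1, C=k + 1/4.
f must satisfy (1/3)·f(k+1) − (1)·f(k) = k + 1/4.
deg f ≤ 1 (via 0,0,1).
Match coefficients ⇒ f(k) = -3*(4*k + 3)/8.
Get s_k = R·t_k = (-4*k - 3)/3**k with R(k) = B(k−1)f(k)/C(k) = -3*(4*k + 3)/(2*(4*k + 1)).
s_(k+1) − s_k = 2*(4*k + 1)/(3*3**k) = t_k.

Yes. s_k = 3^{- k} \left(- 4 k - 3\right).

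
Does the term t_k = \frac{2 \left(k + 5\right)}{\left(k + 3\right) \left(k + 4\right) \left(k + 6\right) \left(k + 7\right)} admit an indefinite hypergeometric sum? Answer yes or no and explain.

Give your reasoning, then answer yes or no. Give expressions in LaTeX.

Step 1: r(k) = (k + 3)*(k + 6)**2/((k + 5)**2*(k + 8)).
So A=k + 3 and B=k + 8, with C=k**2 + 10*k + 25.
Solve (k + 3)·f(k+1) − (k + 7)·f(k) = k**2 + 10*k + 25.
d = 4 from the (1,1,2) case.
Coefficient equations give f(k) = k*(k + 4)*(k + 5)*(k + 9)/36.
Get s_k = R·t_k = k*(k + 9)/(18*(k**2 + 9*k + 18)) with R(k) = B(k−1)f(k)/C(k) = k*(k + 4)*(k + 7)*(k + 9)/(36*(k + 5)).
Δs = 2*(k + 5)/(k**4 + 20*k**3 + 145*k**2 + 450*k + 504), as required.

Yes. s_k = \frac{k \left(k + 9\right)}{18 \left(k^{2} + 9 k + 18\right)}.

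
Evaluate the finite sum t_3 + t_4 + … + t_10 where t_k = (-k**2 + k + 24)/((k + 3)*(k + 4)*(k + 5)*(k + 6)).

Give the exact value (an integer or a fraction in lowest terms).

Σ = 1/336

The ratio is (k + 3)*(k - (k + 1)**2 + 25)/((k + 7)*(-k**2 + k + 24)).
Take A(k)=k + 3, B(k)=k + 7, C(k)=k**2 - k - 24.
Key eq: (k + 3)·f(k+1) = (k + 6)·f(k) + (k**2 - k - 24).
d = 3 from the (1,1,2) case.
A polynomial solution: f(k) = -k*(k + 4)*(k + 23)/15.
Then R = B(k−1)f/C = -k*(k + 4)*(k + 6)*(k + 23)/(15*(k**2 - k - 24)), so s_k = R(k)·t_k = k*(k + 23)/(15*(k**2 + 8*k + 15)).
Δs = (-k**2 + k + 24)/(k**4 + 18*k**3 + 119*k**2 + 342*k + 360), as required.
Sum = s_(11) − s_(3); s_(11) = 187/1680, s_(3) = 13/120 ⇒ 1/336.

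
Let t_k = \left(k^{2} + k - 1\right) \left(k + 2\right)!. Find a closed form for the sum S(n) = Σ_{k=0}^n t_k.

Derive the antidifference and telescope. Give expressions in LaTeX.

r(k) = (k + 3)*(k + (k + 1)**2)/(k**2 + k - 1) after simplifying.
Factor: A=k + 3; B=1; C=k**2 + k - 1.
Solve (k + 3)·f(k+1) − (1)·f(k) = k**2 + k - 1.
From deg A=1, deg B=0, deg C=2: d=1.
Solving with deg f ≤ 1: f(k) = k - 2.
Then R = B(k−1)f/C = (k - 2)/(k**2 + k - 1), so s_k = R(k)·t_k = (k - 2)*factorial(k + 2).
Check: Δs_k = (k**2 + k - 1)*factorial(k + 2). ✓
Σ_(k=0)^n t_k = s_(n+1) − s_(0) = ((n - 1)*factorial(n + 3)) − (-4), i.e. n*factorial(n + 3) - factorial(n + 3) + 4.

S(n) = n \left(n + 3\right)! - \left(n + 3\right)! + 4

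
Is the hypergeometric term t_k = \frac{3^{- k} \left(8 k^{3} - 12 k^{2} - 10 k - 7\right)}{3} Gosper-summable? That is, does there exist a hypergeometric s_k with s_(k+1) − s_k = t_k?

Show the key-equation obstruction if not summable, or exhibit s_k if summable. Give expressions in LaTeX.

Yes. s_k = 3^{- k} \left(- 4 k^{3} - k + 1\right).

t_(k+1)/t_k = (8*k**3 + 12*k**2 - 10*k - 21)/(3*(8*k**3 - 12*k**2 - 10*k - 7)).
Take A(k)=1/3, B(k)=1, C(k)=k**3 - 3*k**2/2 - 5*k/4 - 7/8.
Solve (1/3)·f(k+1) − (1)·f(k) = k**3 - 3*k**2/2 - 5*k/4 - 7/8.
d = 3 from the (0,0,3) case.
Match coefficients ⇒ f(k) = -3*(2*k - 1)*(2*k**2 + k + 1)/8.
So s_k = (B(k−1)f/C)·t_k = (-3*(2*k - 1)*(2*k**2 + k + 1)/(8*k**3 - 12*k**2 - 10*k - 7))·t_k = (-4*k**3 - k + 1)/3**k.
Verify: (8*k**3 - 12*k**2 - 10*k - 7)/(3*3**k) matches t_k.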